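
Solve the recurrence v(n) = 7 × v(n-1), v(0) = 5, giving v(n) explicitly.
Recurrence: v(n) = 7 × v(n-1), initial: v(0) = 5.
Each term is 7 times the previous, so this is geometric with ratio 7. After n steps: v(n) = v(0)·7ⁿ = 5·7ⁿ.

v(n) = 5·7ⁿ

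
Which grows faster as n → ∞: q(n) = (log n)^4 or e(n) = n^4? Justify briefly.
Comparing growth rates:
Growth-rate hierarchy: log n ≺ any polynomial ≺ any exponential cⁿ (c>1) ≺ n! ≺ nⁿ.
polynomial degree 4 dominates polylogarithmic (log n)^4 asymptotically.

e(n) grows faster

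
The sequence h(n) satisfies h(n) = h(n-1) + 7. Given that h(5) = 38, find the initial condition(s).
h(5) = h(0) + 5·7, so h(0) = 38 - 35 = 3.

h(0) = 3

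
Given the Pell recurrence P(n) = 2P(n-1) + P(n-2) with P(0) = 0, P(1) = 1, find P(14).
Computing the sequence terms:
0, 1, 2, 5, 12, 29, 70, 169, 408, 985, 2378, 5741, 13860, 33461, 80782

80782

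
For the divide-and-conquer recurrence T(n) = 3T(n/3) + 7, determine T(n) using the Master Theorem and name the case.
Master Theorem template: T(n) = a·T(n/b) + f(n).
Here: a=3, b=3, f(n)=7
Compute log_b(a) = log_3(3) = 1.
f(n) = 7 = O(n^(1-ε)) with ε = 1. Case 1: T(n) = Θ(n^log_b(a)) = Θ(n).

Case 1: T(n) = Θ(n)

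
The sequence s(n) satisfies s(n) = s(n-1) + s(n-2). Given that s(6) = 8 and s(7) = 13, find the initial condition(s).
Work backwards using s(k) = s(k+2) - s(k+1):
s(5) = s(7) - s(6) = 13 - 8 = 5
s(4) = s(6) - s(5) = 8 - 5 = 3
s(3) = s(5) - s(4) = 5 - 3 = 2
s(2) = s(4) - s(3) = 3 - 2 = 1
s(1) = s(3) - s(2) = 2 - 1 = 1
s(0) = s(2) - s(1) = 1 - 1 = 0

s(0) = 0, s(1) = 1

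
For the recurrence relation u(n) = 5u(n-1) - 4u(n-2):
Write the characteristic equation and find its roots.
Substitute u(n) = rⁿ and divide through by rⁿ⁻²: r² - 5r + 4 = 0
Factor: (r - 1)(r - 4) = 0, so r = 1, 4.
General solution: u(n) = A·1ⁿ + B·4ⁿ

Characteristic: r² - 5r + 4 = 0, Roots: r = 1, 4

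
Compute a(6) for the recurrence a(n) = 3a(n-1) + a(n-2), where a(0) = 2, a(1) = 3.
Computing the sequence terms:
2, 3, 11, 36, 119, 393, 1298

1298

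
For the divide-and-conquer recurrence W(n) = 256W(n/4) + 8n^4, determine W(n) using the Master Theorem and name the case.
Master Theorem template: W(n) = a·W(n/b) + f(n).
Here: a=256, b=4, f(n)=8n^4
Compute log_b(a) = log_4(256) = 4.
f(n) = 8n^4 = Θ(n^4). Case 2: W(n) = Θ(n^4 log n).

Case 2: W(n) = Θ(n^4 log n)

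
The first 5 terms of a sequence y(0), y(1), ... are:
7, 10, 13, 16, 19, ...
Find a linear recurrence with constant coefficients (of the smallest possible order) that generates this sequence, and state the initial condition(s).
Look for the lowest-order linear relation among consecutive terms.
Observation: consecutive differences are constant (= 3).
Check at n=2: 1·10 + 3 = 13. ✓

y(n) = y(n-1) + 3, y(0) = 7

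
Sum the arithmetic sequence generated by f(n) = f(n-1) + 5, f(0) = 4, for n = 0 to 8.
Computing the sequence terms: 4, 9, 14, 19, 24, 29, 34, 39, 44
Adding these values together:

216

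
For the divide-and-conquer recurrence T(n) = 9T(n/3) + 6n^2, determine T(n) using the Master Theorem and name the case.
Master Theorem template: T(n) = a·T(n/b) + f(n).
Here: a=9, b=3, f(n)=6n^2
Compute log_b(a) = log_3(9) = 2.
f(n) = 6n^2 = Θ(n^2). Case 2: T(n) = Θ(n^2 log n).

Case 2: T(n) = Θ(n^2 log n)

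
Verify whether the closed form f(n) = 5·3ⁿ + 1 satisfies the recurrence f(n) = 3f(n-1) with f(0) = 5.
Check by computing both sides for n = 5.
From the recurrence with f(0) = 5:
  f(0) = 5, f(1) = 15, f(2) = 45, f(3) = 135, f(4) = 405, f(5) = 1215
  so the recurrence gives f(5) = 1215.
From the proposed closed form f(n) = 5·3ⁿ + 1:
  f(5) = 1216.
The recurrence gives 1215 but the closed form gives 1216, so the closed form does not satisfy the recurrence.

No, the closed form is incorrect.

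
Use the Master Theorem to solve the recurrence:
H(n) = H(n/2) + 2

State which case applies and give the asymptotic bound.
Master Theorem template: H(n) = a·H(n/b) + f(n).
Here: a=1, b=2, f(n)=2
Compute log_b(a) = log_2(1) = 0.
f(n) = 2 = Θ(1). Case 2: H(n) = Θ(log n).

Case 2: H(n) = Θ(log n)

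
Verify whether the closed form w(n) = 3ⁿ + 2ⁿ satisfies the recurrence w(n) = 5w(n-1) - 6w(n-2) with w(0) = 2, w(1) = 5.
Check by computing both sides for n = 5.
From the recurrence with w(0) = 2, w(1) = 5:
  w(0) = 2, w(1) = 5, w(2) = 13, w(3) = 35, w(4) = 97, w(5) = 275
  so the recurrence gives w(5) = 275.
From the proposed closed form w(n) = 3ⁿ + 2ⁿ:
  w(5) = 275.
Both sides give 275 at n = 5, and the initial condition(s) match, so the closed form is consistent.

Yes, the closed form is correct.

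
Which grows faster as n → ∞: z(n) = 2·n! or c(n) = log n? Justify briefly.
Comparing growth rates:
Growth-rate hierarchy: log n ≺ any polynomial ≺ any exponential cⁿ (c>1) ≺ n! ≺ nⁿ.
factorial dominates logarithmic asymptotically.

z(n) grows faster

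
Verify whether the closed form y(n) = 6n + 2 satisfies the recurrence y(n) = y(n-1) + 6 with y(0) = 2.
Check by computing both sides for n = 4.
From the recurrence with y(0) = 2:
  y(0) = 2, y(1) = 8, y(2) = 14, y(3) = 20, y(4) = 26
  so the recurrence gives y(4) = 26.
From the proposed closed form y(n) = 6n + 2:
  y(4) = 26.
Both sides give 26 at n = 4, and the initial condition(s) match, so the closed form is consistent.

Yes, the closed form is correct.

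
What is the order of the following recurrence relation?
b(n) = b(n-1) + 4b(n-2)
The order is the largest lag k for which b(n-k) appears. Here the deepest term is b(n-2), so the order is 2.

Order 2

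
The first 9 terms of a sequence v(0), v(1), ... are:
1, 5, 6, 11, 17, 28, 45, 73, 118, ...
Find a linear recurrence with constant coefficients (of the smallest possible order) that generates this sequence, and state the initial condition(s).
Look for the lowest-order linear relation among consecutive terms.
Observation: v(n) - 1·v(n-1) - (1)·v(n-2) = 0 holds for the shown terms, and no order-1 relation v(n) = α·v(n-1) + β fits.
Check at n=3: 1·6 + (1)·5 = 11. ✓

v(n) = v(n-1) + v(n-2), v(0) = 1, v(1) = 5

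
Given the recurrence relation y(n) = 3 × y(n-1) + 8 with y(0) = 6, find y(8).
Computing step by step:
y(0) = 6
y(1) = 3 × 6 + 8 = 26
y(2) = 3 × 26 + 8 = 86
y(3) = 3 × 86 + 8 = 266
y(4) = 3 × 266 + 8 = 806
y(5) = 3 × 806 + 8 = 2426
y(6) = 3 × 2426 + 8 = 7286
y(7) = 3 × 7286 + 8 = 21866
y(8) = 3 × 21866 + 8 = 65606

65606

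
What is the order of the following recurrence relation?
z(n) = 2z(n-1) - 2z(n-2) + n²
The order is the largest lag k for which z(n-k) appears. Here the deepest term is z(n-2) (the n² term is non-homogeneous and does not affect the order), so the order is 2.

Order 2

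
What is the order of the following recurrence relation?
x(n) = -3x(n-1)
The order is the largest lag k for which x(n-k) appears. Here the deepest term is x(n-1), so the order is 1.

Order 1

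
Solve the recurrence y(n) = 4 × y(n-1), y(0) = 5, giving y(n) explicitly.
Recurrence: y(n) = 4 × y(n-1), initial: y(0) = 5.
Each term is 4 times the previous, so this is geometric with ratio 4. After n steps: y(n) = y(0)·4ⁿ = 5·4ⁿ.

y(n) = 5·4ⁿ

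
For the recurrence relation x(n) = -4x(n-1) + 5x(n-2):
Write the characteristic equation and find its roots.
Substitute x(n) = rⁿ and divide through by rⁿ⁻²: r² + 4r - 5 = 0
Factor: (r + 5)(r - 1) = 0, so r = -5, 1.
General solution: x(n) = A·(-5)ⁿ + B·1ⁿ

Characteristic: r² + 4r - 5 = 0, Roots: r = -5, 1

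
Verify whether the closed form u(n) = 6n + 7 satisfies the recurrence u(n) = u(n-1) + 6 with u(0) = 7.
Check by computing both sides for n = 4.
From the recurrence with u(0) = 7:
  u(0) = 7, u(1) = 13, u(2) = 19, u(3) = 25, u(4) = 31
  so the recurrence gives u(4) = 31.
From the proposed closed form u(n) = 6n + 7:
  u(4) = 31.
Both sides give 31 at n = 4, and the initial condition(s) match, so the closed form is consistent.

Yes, the closed form is correct.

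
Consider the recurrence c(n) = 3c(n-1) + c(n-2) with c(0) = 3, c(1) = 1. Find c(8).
Computing the sequence terms:
3, 1, 6, 19, 63, 208, 687, 2269, 7494

7494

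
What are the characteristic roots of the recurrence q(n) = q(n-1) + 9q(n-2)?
Substitute q(n) = rⁿ and divide through by rⁿ⁻²: r² - r - 9 = 0
Discriminant: 1² + 4·9 = 37, not a perfect square, so by the quadratic formula r = (1 ± √37)/2.
General solution: q(n) = A·r₁ⁿ + B·r₂ⁿ where r₁,r₂ = (1 ± √37)/2

Characteristic: r² - r - 9 = 0, Roots: r = (1 ± √37)/2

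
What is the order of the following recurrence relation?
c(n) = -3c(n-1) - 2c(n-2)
The order is the largest lag k for which c(n-k) appears. Here the deepest term is c(n-2), so the order is 2.

Order 2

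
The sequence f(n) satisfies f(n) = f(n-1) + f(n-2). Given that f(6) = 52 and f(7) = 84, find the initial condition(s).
Work backwards using f(k) = f(k+2) - f(k+1):
f(5) = f(7) - f(6) = 84 - 52 = 32
f(4) = f(6) - f(5) = 52 - 32 = 20
f(3) = f(5) - f(4) = 32 - 20 = 12
f(2) = f(4) - f(3) = 20 - 12 = 8
f(1) = f(3) - f(2) = 12 - 8 = 4
f(0) = f(2) - f(1) = 8 - 4 = 4

f(0) = 4, f(1) = 4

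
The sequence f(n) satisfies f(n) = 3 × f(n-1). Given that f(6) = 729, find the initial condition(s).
In general f(n) = 3ⁿ · f(0). At n = 6: f(0) = f(6) / 3^6 = 729 / 729 = 1.

f(0) = 1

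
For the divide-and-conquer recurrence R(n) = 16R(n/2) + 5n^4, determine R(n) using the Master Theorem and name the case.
Master Theorem template: R(n) = a·R(n/b) + f(n).
Here: a=16, b=2, f(n)=5n^4
Compute log_b(a) = log_2(16) = 4.
f(n) = 5n^4 = Θ(n^4). Case 2: R(n) = Θ(n^4 log n).

Case 2: R(n) = Θ(n^4 log n)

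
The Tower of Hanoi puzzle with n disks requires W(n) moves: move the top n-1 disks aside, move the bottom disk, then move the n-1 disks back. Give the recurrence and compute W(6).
Moving n disks = move the top n-1 disks aside (W(n-1) moves) + move the largest disk (1 move) + move the n-1 disks back on top (W(n-1) moves), so W(n) = 2W(n-1) + 1, with W(1) = 1 (a single disk takes one move).
First terms: 1, 3, 7, 15, 31, 63, … — each is one less than a power of 2. Indeed W(n) + 1 = 2(W(n-1) + 1) with W(1) + 1 = 2, so W(n) + 1 = 2ⁿ and W(n) = 2ⁿ - 1.
Hence W(6) = 2^6 - 1 = 64 - 1 = 63.

W(n) = 2W(n-1) + 1, W(1) = 1; W(6) = 63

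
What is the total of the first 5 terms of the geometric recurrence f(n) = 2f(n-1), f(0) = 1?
Computing the sequence terms: 1, 2, 4, 8, 16
Adding these values together:

31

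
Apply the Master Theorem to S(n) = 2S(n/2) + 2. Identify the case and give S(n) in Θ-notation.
Master Theorem template: S(n) = a·S(n/b) + f(n).
Here: a=2, b=2, f(n)=2
Compute log_b(a) = log_2(2) = 1.
f(n) = 2 = O(n^(1-ε)) with ε = 1. Case 1: S(n) = Θ(n^log_b(a)) = Θ(n).

Case 1: S(n) = Θ(n)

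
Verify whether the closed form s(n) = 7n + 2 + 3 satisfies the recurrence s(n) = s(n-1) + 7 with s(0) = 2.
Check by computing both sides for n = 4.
From the recurrence with s(0) = 2:
  s(0) = 2, s(1) = 9, s(2) = 16, s(3) = 23, s(4) = 30
  so the recurrence gives s(4) = 30.
From the proposed closed form s(n) = 7n + 2 + 3:
  s(4) = 33.
The recurrence gives 30 but the closed form gives 33, so the closed form does not satisfy the recurrence.

No, the closed form is incorrect.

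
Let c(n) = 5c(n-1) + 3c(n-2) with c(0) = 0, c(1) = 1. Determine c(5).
Computing the sequence terms:
0, 1, 5, 28, 155, 859

859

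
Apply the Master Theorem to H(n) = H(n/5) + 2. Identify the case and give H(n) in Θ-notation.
Master Theorem template: H(n) = a·H(n/b) + f(n).
Here: a=1, b=5, f(n)=2
Compute log_b(a) = log_5(1) = 0.
f(n) = 2 = Θ(1). Case 2: H(n) = Θ(log n).

Case 2: H(n) = Θ(log n)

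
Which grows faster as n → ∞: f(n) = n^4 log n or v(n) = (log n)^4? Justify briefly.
Comparing growth rates:
Growth-rate hierarchy: log n ≺ any polynomial ≺ any exponential cⁿ (c>1) ≺ n! ≺ nⁿ.
polynomial degree 4 (with log factor) dominates polylogarithmic (log n)^4 asymptotically.

f(n) grows faster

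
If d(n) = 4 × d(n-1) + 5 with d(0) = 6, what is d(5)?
Computing step by step:
d(0) = 6
d(1) = 4 × 6 + 5 = 29
d(2) = 4 × 29 + 5 = 121
d(3) = 4 × 121 + 5 = 489
d(4) = 4 × 489 + 5 = 1961
d(5) = 4 × 1961 + 5 = 7849

7849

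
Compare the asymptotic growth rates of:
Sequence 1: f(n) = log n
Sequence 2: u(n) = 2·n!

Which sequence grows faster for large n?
Comparing growth rates:
Growth-rate hierarchy: log n ≺ any polynomial ≺ any exponential cⁿ (c>1) ≺ n! ≺ nⁿ.
factorial dominates logarithmic asymptotically.

u(n) grows faster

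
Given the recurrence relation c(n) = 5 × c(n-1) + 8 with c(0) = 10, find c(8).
Computing step by step:
c(0) = 10
c(1) = 5 × 10 + 8 = 58
c(2) = 5 × 58 + 8 = 298
c(3) = 5 × 298 + 8 = 1498
c(4) = 5 × 1498 + 8 = 7498
c(5) = 5 × 7498 + 8 = 37498
c(6) = 5 × 37498 + 8 = 187498
c(7) = 5 × 187498 + 8 = 937498
c(8) = 5 × 937498 + 8 = 4687498

4687498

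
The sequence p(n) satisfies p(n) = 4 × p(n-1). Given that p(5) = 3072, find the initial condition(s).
In general p(n) = 4ⁿ · p(0). At n = 5: p(0) = p(5) / 4^5 = 3072 / 1024 = 3.

p(0) = 3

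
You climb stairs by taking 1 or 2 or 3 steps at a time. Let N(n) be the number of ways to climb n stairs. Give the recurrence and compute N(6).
Condition on the size of the last step (1 to 3): before it there were n-1, …, n-3 stairs climbed, and these cases are disjoint, so N(n) = N(n-1) + N(n-2) + N(n-3) (order-3 linear recurrence).
Initial conditions by direct count (compositions of i into parts ≤ 3): N(1) = 1; N(2) = 2; N(3) = 4.
Iterating the recurrence: N(4) = 7, N(5) = 13, N(6) = 24.

N(n) = N(n-1) + N(n-2) + N(n-3), N(1) = 1, N(2) = 2, N(3) = 4; N(6) = 24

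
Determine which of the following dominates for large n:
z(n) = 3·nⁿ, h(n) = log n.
Comparing growth rates:
Growth-rate hierarchy: log n ≺ any polynomial ≺ any exponential cⁿ (c>1) ≺ n! ≺ nⁿ.
super-exponential nⁿ dominates logarithmic asymptotically.

z(n) grows faster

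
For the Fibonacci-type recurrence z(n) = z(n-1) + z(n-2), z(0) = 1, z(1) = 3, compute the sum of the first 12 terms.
Computing the sequence terms: 1, 3, 4, 7, 11, 18, 29, 47, 76, 123, 199, 322
Adding these values together:

840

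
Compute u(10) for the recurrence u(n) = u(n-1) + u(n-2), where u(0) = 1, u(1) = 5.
Computing the sequence terms:
1, 5, 6, 11, 17, 28, 45, 73, 118, 191, 309

309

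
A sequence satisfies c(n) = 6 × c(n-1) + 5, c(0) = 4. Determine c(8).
Computing step by step:
c(0) = 4
c(1) = 6 × 4 + 5 = 29
c(2) = 6 × 29 + 5 = 179
c(3) = 6 × 179 + 5 = 1079
c(4) = 6 × 1079 + 5 = 6479
c(5) = 6 × 6479 + 5 = 38879
c(6) = 6 × 38879 + 5 = 233279
c(7) = 6 × 233279 + 5 = 1399679
c(8) = 6 × 1399679 + 5 = 8398079

8398079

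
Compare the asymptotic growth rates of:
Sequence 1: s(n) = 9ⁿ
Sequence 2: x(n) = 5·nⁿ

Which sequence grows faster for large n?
Comparing growth rates:
Growth-rate hierarchy: log n ≺ any polynomial ≺ any exponential cⁿ (c>1) ≺ n! ≺ nⁿ.
super-exponential nⁿ dominates exponential base 9 asymptotically.

x(n) grows faster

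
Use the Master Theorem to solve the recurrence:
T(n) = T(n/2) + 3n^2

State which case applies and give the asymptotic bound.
Master Theorem template: T(n) = a·T(n/b) + f(n).
Here: a=1, b=2, f(n)=3n^2
Compute log_b(a) = log_2(1) = 0.
f(n) = 3n^2 = Ω(n^(0+ε)) with ε = 2, and the regularity condition holds (a·f(n/b) = (a/b^2)·f(n) with a/b^2 = 2^-2 < 1). Case 3: T(n) = Θ(f(n)) = Θ(n^2).

Case 3: T(n) = Θ(n^2)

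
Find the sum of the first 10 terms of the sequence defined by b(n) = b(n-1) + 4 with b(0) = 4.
Computing the sequence terms: 4, 8, 12, 16, 20, 24, 28, 32, 36, 40
Adding these values together:

220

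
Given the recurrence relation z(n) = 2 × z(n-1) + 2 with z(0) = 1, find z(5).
Computing step by step:
z(0) = 1
z(1) = 2 × 1 + 2 = 4
z(2) = 2 × 4 + 2 = 10
z(3) = 2 × 10 + 2 = 22
z(4) = 2 × 22 + 2 = 46
z(5) = 2 × 46 + 2 = 94

94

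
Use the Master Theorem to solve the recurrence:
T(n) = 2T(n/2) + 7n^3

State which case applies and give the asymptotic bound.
Master Theorem template: T(n) = a·T(n/b) + f(n).
Here: a=2, b=2, f(n)=7n^3
Compute log_b(a) = log_2(2) = 1.
f(n) = 7n^3 = Ω(n^(1+ε)) with ε = 2, and the regularity condition holds (a·f(n/b) = (a/b^3)·f(n) with a/b^3 = 2^-2 < 1). Case 3: T(n) = Θ(f(n)) = Θ(n^3).

Case 3: T(n) = Θ(n^3)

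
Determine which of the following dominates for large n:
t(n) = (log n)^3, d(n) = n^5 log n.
Comparing growth rates:
Growth-rate hierarchy: log n ≺ any polynomial ≺ any exponential cⁿ (c>1) ≺ n! ≺ nⁿ.
polynomial degree 5 (with log factor) dominates polylogarithmic (log n)^3 asymptotically.

d(n) grows faster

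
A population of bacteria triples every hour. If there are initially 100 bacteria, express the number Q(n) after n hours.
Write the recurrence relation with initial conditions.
Each hour multiplies the count by 3, so the count after n hours depends only on the count after n-1 hours: Q(n) = 3 × Q(n-1). The starting count gives Q(0) = 100.
Unrolling n times gives the closed form Q(n) = 100 × 3ⁿ.

Q(n) = 3 × Q(n-1), Q(0) = 100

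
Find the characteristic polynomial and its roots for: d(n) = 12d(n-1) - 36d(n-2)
Substitute d(n) = rⁿ and divide through by rⁿ⁻²: r² - 12r + 36 = 0
Factor: (r - 6)² = 0, so r = 6 (double root).
General solution: d(n) = (A + Bn)·6ⁿ

Characteristic: r² - 12r + 36 = 0, Roots: r = 6 (double root)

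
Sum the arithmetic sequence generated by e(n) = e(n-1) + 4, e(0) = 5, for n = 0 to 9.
Computing the sequence terms: 5, 9, 13, 17, 21, 25, 29, 33, 37, 41
Adding these values together:

230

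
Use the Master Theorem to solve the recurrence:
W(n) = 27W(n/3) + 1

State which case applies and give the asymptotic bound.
Master Theorem template: W(n) = a·W(n/b) + f(n).
Here: a=27, b=3, f(n)=1
Compute log_b(a) = log_3(27) = 3.
f(n) = 1 = O(n^(3-ε)) with ε = 3. Case 1: W(n) = Θ(n^log_b(a)) = Θ(n^3).

Case 1: W(n) = Θ(n^3)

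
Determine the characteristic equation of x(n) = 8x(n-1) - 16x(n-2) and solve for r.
Substitute x(n) = rⁿ and divide through by rⁿ⁻²: r² - 8r + 16 = 0
Factor: (r - 4)² = 0, so r = 4 (double root).
General solution: x(n) = (A + Bn)·4ⁿ

Characteristic: r² - 8r + 16 = 0, Roots: r = 4 (double root)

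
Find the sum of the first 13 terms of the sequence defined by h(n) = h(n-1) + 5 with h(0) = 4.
Computing the sequence terms: 4, 9, 14, 19, 24, 29, 34, 39, 44, 49, 54, 59, 64
Adding these values together:

442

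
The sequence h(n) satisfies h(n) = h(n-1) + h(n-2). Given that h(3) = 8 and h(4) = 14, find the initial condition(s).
Work backwards using h(k) = h(k+2) - h(k+1):
h(2) = h(4) - h(3) = 14 - 8 = 6
h(1) = h(3) - h(2) = 8 - 6 = 2
h(0) = h(2) - h(1) = 6 - 2 = 4

h(0) = 4, h(1) = 2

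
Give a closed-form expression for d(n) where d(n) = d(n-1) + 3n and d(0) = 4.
Recurrence: d(n) = d(n-1) + 3n, initial: d(0) = 4.
Telescoping: d(n) = d(0) + 3·Σᵢ₌₁ⁿ i = 4 + 3·n(n+1)/2.

d(n) = 3·n(n+1)/2 + 4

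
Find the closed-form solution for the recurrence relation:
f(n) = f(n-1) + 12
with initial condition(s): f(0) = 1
Recurrence: f(n) = f(n-1) + 12, initial: f(0) = 1.
Each step adds 12, so f(n) = f(0) + 12n = 12n + 1.

f(n) = 12n + 1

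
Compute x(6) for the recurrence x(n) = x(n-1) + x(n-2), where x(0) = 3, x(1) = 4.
Computing the sequence terms:
3, 4, 7, 11, 18, 29, 47

47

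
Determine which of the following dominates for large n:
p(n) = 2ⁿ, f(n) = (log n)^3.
Comparing growth rates:
Growth-rate hierarchy: log n ≺ any polynomial ≺ any exponential cⁿ (c>1) ≺ n! ≺ nⁿ.
exponential base 2 dominates polylogarithmic (log n)^3 asymptotically.

p(n) grows faster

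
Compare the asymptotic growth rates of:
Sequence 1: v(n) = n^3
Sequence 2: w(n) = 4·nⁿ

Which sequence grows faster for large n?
Comparing growth rates:
Growth-rate hierarchy: log n ≺ any polynomial ≺ any exponential cⁿ (c>1) ≺ n! ≺ nⁿ.
super-exponential nⁿ dominates polynomial degree 3 asymptotically.

w(n) grows faster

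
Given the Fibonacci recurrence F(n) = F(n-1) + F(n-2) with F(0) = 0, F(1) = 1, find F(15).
Computing the sequence terms:
0, 1, 1, 2, 3, 5, 8, 13, 21, 34, 55, 89, 144, 233, 377, 610

610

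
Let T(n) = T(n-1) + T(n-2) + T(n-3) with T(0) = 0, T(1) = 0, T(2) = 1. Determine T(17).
Computing the sequence terms:
0, 0, 1, 1, 2, 4, 7, 13, 24, 44, 81, 149, 274, 504, 927, 1705, 3136, 5768

5768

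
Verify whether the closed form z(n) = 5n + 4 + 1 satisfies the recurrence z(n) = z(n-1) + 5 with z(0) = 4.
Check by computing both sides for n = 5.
From the recurrence with z(0) = 4:
  z(0) = 4, z(1) = 9, z(2) = 14, z(3) = 19, z(4) = 24, z(5) = 29
  so the recurrence gives z(5) = 29.
From the proposed closed form z(n) = 5n + 4 + 1:
  z(5) = 30.
The recurrence gives 29 but the closed form gives 30, so the closed form does not satisfy the recurrence.

No, the closed form is incorrect.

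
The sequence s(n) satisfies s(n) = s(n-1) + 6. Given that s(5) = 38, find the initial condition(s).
s(5) = s(0) + 5·6, so s(0) = 38 - 30 = 8.

s(0) = 8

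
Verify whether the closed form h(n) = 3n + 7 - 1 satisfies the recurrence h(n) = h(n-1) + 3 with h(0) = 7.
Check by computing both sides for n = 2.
From the recurrence with h(0) = 7:
  h(0) = 7, h(1) = 10, h(2) = 13
  so the recurrence gives h(2) = 13.
From the proposed closed form h(n) = 3n + 7 - 1:
  h(2) = 12.
The recurrence gives 13 but the closed form gives 12, so the closed form does not satisfy the recurrence.

No, the closed form is incorrect.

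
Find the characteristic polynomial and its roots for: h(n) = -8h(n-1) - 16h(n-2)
Substitute h(n) = rⁿ and divide through by rⁿ⁻²: r² + 8r + 16 = 0
Factor: (r + 4)² = 0, so r = -4 (double root).
General solution: h(n) = (A + Bn)·(-4)ⁿ

Characteristic: r² + 8r + 16 = 0, Roots: r = -4 (double root)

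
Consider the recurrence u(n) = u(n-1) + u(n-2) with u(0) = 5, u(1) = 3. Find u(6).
Computing the sequence terms:
5, 3, 8, 11, 19, 30, 49

49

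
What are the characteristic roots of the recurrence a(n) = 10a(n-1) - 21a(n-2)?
Substitute a(n) = rⁿ and divide through by rⁿ⁻²: r² - 10r + 21 = 0
Factor: (r - 3)(r - 7) = 0, so r = 3, 7.
General solution: a(n) = A·3ⁿ + B·7ⁿ

Characteristic: r² - 10r + 21 = 0, Roots: r = 3, 7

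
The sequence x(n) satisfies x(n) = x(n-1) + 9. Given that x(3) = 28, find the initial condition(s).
x(3) = x(0) + 3·9, so x(0) = 28 - 27 = 1.

x(0) = 1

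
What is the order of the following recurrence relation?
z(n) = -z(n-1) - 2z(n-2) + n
The order is the largest lag k for which z(n-k) appears. Here the deepest term is z(n-2) (the n term is non-homogeneous and does not affect the order), so the order is 2.

Order 2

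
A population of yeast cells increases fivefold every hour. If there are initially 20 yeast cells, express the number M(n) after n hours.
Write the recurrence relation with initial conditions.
Each hour multiplies the count by 5, so the count after n hours depends only on the count after n-1 hours: M(n) = 5 × M(n-1). The starting count gives M(0) = 20.
Unrolling n times gives the closed form M(n) = 20 × 5ⁿ.

M(n) = 5 × M(n-1), M(0) = 20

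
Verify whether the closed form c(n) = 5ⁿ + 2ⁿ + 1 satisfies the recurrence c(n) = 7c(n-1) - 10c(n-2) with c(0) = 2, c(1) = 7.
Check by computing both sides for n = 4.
From the recurrence with c(0) = 2, c(1) = 7:
  c(0) = 2, c(1) = 7, c(2) = 29, c(3) = 133, c(4) = 641
  so the recurrence gives c(4) = 641.
From the proposed closed form c(n) = 5ⁿ + 2ⁿ + 1:
  c(4) = 642.
The recurrence gives 641 but the closed form gives 642, so the closed form does not satisfy the recurrence.

No, the closed form is incorrect.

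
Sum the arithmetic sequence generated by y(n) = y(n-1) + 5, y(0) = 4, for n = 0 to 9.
Computing the sequence terms: 4, 9, 14, 19, 24, 29, 34, 39, 44, 49
Adding these values together:

265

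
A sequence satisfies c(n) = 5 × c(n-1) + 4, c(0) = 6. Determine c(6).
Computing step by step:
c(0) = 6
c(1) = 5 × 6 + 4 = 34
c(2) = 5 × 34 + 4 = 174
c(3) = 5 × 174 + 4 = 874
c(4) = 5 × 874 + 4 = 4374
c(5) = 5 × 4374 + 4 = 21874
c(6) = 5 × 21874 + 4 = 109374

109374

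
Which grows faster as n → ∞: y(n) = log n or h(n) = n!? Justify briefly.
Comparing growth rates:
Growth-rate hierarchy: log n ≺ any polynomial ≺ any exponential cⁿ (c>1) ≺ n! ≺ nⁿ.
factorial dominates logarithmic asymptotically.

h(n) grows faster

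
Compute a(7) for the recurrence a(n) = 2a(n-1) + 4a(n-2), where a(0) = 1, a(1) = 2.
Computing the sequence terms:
1, 2, 8, 24, 80, 256, 832, 2688

2688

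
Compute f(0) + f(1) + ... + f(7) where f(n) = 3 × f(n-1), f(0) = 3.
Computing the sequence terms: 3, 9, 27, 81, 243, 729, 2187, 6561
Adding these values together:

9840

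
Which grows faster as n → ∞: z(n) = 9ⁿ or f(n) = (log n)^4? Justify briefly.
Comparing growth rates:
Growth-rate hierarchy: log n ≺ any polynomial ≺ any exponential cⁿ (c>1) ≺ n! ≺ nⁿ.
exponential base 9 dominates polylogarithmic (log n)^4 asymptotically.

z(n) grows faster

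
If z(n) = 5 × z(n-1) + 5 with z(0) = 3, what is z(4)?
Computing step by step:
z(0) = 3
z(1) = 5 × 3 + 5 = 20
z(2) = 5 × 20 + 5 = 105
z(3) = 5 × 105 + 5 = 530
z(4) = 5 × 530 + 5 = 2655

2655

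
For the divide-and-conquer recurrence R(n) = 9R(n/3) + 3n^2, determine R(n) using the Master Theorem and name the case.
Master Theorem template: R(n) = a·R(n/b) + f(n).
Here: a=9, b=3, f(n)=3n^2
Compute log_b(a) = log_3(9) = 2.
f(n) = 3n^2 = Θ(n^2). Case 2: R(n) = Θ(n^2 log n).

Case 2: R(n) = Θ(n^2 log n)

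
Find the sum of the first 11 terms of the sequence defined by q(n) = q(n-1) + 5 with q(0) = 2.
Computing the sequence terms: 2, 7, 12, 17, 22, 27, 32, 37, 42, 47, 52
Adding these values together:

297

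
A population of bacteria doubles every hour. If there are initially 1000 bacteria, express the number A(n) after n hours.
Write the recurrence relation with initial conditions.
Each hour multiplies the count by 2, so the count after n hours depends only on the count after n-1 hours: A(n) = 2 × A(n-1). The starting count gives A(0) = 1000.
Unrolling n times gives the closed form A(n) = 1000 × 2ⁿ.

A(n) = 2 × A(n-1), A(0) = 1000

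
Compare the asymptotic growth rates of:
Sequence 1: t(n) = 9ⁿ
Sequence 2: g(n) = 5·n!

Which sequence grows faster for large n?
Comparing growth rates:
Growth-rate hierarchy: log n ≺ any polynomial ≺ any exponential cⁿ (c>1) ≺ n! ≺ nⁿ.
factorial dominates exponential base 9 asymptotically.

g(n) grows faster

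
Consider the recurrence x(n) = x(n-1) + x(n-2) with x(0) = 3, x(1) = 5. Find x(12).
Computing the sequence terms:
3, 5, 8, 13, 21, 34, 55, 89, 144, 233, 377, 610, 987

987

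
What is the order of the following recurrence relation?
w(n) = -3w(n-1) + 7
The order is the largest lag k for which w(n-k) appears. Here the deepest term is w(n-1) (the 7 term is non-homogeneous and does not affect the order), so the order is 1.

Order 1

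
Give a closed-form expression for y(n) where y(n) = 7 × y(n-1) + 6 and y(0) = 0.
Recurrence: y(n) = 7 × y(n-1) + 6, initial: y(0) = 0.
Try y(n) = A·7ⁿ + C. Substituting: A·7ⁿ + C = 7(A·7ⁿ⁻¹ + C) + 6 = A·7ⁿ + 7C + 6, so C = 7C + 6, giving C = -1. Then y(0) = A - 1 = 0 gives A = 1.

y(n) = 7ⁿ - 1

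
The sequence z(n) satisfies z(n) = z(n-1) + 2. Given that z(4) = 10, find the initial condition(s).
z(4) = z(0) + 4·2, so z(0) = 10 - 8 = 2.

z(0) = 2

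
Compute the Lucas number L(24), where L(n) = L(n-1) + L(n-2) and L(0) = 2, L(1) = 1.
Computing the sequence terms:
2, 1, 3, 4, 7, 11, 18, 29, 47, 76, 123, 199, 322, 521, 843, 1364, 2207, 3571, 5778, 9349, 15127, 24476, 39603, 64079, 103682

103682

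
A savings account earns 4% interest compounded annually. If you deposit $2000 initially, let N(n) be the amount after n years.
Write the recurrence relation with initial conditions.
Each year the balance grows by 4%, i.e. is multiplied by 1 + 4/100 = 1.04, so N(n) = 1.04 × N(n-1). The initial deposit gives N(0) = 2000.
Unrolling gives the closed form N(n) = 2000 × (1.04)ⁿ.

N(n) = 1.04 × N(n-1), N(0) = 2000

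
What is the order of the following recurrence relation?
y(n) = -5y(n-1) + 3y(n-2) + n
The order is the largest lag k for which y(n-k) appears. Here the deepest term is y(n-2) (the n term is non-homogeneous and does not affect the order), so the order is 2.

Order 2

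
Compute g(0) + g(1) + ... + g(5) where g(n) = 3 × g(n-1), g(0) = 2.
Computing the sequence terms: 2, 6, 18, 54, 162, 486
Adding these values together:

728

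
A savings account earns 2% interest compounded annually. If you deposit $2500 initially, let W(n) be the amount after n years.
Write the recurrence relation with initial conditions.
Each year the balance grows by 2%, i.e. is multiplied by 1 + 2/100 = 1.02, so W(n) = 1.02 × W(n-1). The initial deposit gives W(0) = 2500.
Unrolling gives the closed form W(n) = 2500 × (1.02)ⁿ.

W(n) = 1.02 × W(n-1), W(0) = 2500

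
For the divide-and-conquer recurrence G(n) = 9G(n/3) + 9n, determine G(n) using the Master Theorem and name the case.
Master Theorem template: G(n) = a·G(n/b) + f(n).
Here: a=9, b=3, f(n)=9n
Compute log_b(a) = log_3(9) = 2.
f(n) = 9n = O(n^(2-ε)) with ε = 1. Case 1: G(n) = Θ(n^log_b(a)) = Θ(n^2).

Case 1: G(n) = Θ(n^2)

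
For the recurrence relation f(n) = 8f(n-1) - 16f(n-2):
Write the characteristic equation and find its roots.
Substitute f(n) = rⁿ and divide through by rⁿ⁻²: r² - 8r + 16 = 0
Factor: (r - 4)² = 0, so r = 4 (double root).
General solution: f(n) = (A + Bn)·4ⁿ

Characteristic: r² - 8r + 16 = 0, Roots: r = 4 (double root)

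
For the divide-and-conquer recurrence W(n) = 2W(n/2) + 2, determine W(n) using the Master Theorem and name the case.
Master Theorem template: W(n) = a·W(n/b) + f(n).
Here: a=2, b=2, f(n)=2
Compute log_b(a) = log_2(2) = 1.
f(n) = 2 = O(n^(1-ε)) with ε = 1. Case 1: W(n) = Θ(n^log_b(a)) = Θ(n).

Case 1: W(n) = Θ(n)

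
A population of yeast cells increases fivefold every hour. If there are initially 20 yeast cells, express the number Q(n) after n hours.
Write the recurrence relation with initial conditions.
Each hour multiplies the count by 5, so the count after n hours depends only on the count after n-1 hours: Q(n) = 5 × Q(n-1). The starting count gives Q(0) = 20.
Unrolling n times gives the closed form Q(n) = 20 × 5ⁿ.

Q(n) = 5 × Q(n-1), Q(0) = 20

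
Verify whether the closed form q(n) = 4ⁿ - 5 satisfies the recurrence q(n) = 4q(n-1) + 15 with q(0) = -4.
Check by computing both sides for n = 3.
From the recurrence with q(0) = -4:
  q(0) = -4, q(1) = -1, q(2) = 11, q(3) = 59
  so the recurrence gives q(3) = 59.
From the proposed closed form q(n) = 4ⁿ - 5:
  q(3) = 59.
Both sides give 59 at n = 3, and the initial condition(s) match, so the closed form is consistent.

Yes, the closed form is correct.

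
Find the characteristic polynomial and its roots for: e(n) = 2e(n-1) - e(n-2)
Substitute e(n) = rⁿ and divide through by rⁿ⁻²: r² - 2r + 1 = 0
Factor: (r - 1)² = 0, so r = 1 (double root).
General solution: e(n) = (A + Bn)·1ⁿ

Characteristic: r² - 2r + 1 = 0, Roots: r = 1 (double root)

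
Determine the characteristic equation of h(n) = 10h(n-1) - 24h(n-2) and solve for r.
Substitute h(n) = rⁿ and divide through by rⁿ⁻²: r² - 10r + 24 = 0
Factor: (r - 6)(r - 4) = 0, so r = 6, 4.
General solution: h(n) = A·6ⁿ + B·4ⁿ

Characteristic: r² - 10r + 24 = 0, Roots: r = 6, 4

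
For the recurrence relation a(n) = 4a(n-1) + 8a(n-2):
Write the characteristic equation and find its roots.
Substitute a(n) = rⁿ and divide through by rⁿ⁻²: r² - 4r - 8 = 0
Discriminant: 4² + 4·8 = 48, not a perfect square, so by the quadratic formula r = (4 ± √48)/2.
General solution: a(n) = A·r₁ⁿ + B·r₂ⁿ where r₁,r₂ = (4 ± √48)/2

Characteristic: r² - 4r - 8 = 0, Roots: r = (4 ± √48)/2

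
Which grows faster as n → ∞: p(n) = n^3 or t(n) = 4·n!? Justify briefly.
Comparing growth rates:
Growth-rate hierarchy: log n ≺ any polynomial ≺ any exponential cⁿ (c>1) ≺ n! ≺ nⁿ.
factorial dominates polynomial degree 3 asymptotically.

t(n) grows faster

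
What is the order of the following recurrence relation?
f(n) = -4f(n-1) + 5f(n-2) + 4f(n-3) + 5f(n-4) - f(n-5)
The order is the largest lag k for which f(n-k) appears. Here the deepest term is f(n-5), so the order is 5.

Order 5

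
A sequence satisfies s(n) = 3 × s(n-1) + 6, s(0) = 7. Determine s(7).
Computing step by step:
s(0) = 7
s(1) = 3 × 7 + 6 = 27
s(2) = 3 × 27 + 6 = 87
s(3) = 3 × 87 + 6 = 267
s(4) = 3 × 267 + 6 = 807
s(5) = 3 × 807 + 6 = 2427
s(6) = 3 × 2427 + 6 = 7287
s(7) = 3 × 7287 + 6 = 21867

21867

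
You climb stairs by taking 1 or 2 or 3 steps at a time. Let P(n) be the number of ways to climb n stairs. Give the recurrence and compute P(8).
Condition on the size of the last step (1 to 3): before it there were n-1, …, n-3 stairs climbed, and these cases are disjoint, so P(n) = P(n-1) + P(n-2) + P(n-3) (order-3 linear recurrence).
Initial conditions by direct count (compositions of i into parts ≤ 3): P(1) = 1; P(2) = 2; P(3) = 4.
Iterating the recurrence: P(4) = 7, P(5) = 13, P(6) = 24, P(7) = 44, P(8) = 81.

P(n) = P(n-1) + P(n-2) + P(n-3), P(1) = 1, P(2) = 2, P(3) = 4; P(8) = 81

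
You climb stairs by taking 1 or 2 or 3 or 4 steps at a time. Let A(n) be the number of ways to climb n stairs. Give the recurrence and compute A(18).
Condition on the size of the last step (1 to 4): before it there were n-1, …, n-4 stairs climbed, and these cases are disjoint, so A(n) = A(n-1) + A(n-2) + A(n-3) + A(n-4) (order-4 linear recurrence).
Initial conditions by direct count (compositions of i into parts ≤ 4): A(1) = 1; A(2) = 2; A(3) = 4; A(4) = 8.
Iterating the recurrence: A(5) = 15, A(6) = 29, A(7) = 56, A(8) = 108, A(9) = 208, A(10) = 401, A(11) = 773, A(12) = 1490, A(13) = 2872, A(14) = 5536, A(15) = 10671, A(16) = 20569, A(17) = 39648, A(18) = 76424.

A(n) = A(n-1) + A(n-2) + A(n-3) + A(n-4), A(1) = 1, A(2) = 2, A(3) = 4, A(4) = 8; A(18) = 76424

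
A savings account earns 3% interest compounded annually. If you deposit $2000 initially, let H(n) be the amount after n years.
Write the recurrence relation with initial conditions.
Each year the balance grows by 3%, i.e. is multiplied by 1 + 3/100 = 1.03, so H(n) = 1.03 × H(n-1). The initial deposit gives H(0) = 2000.
Unrolling gives the closed form H(n) = 2000 × (1.03)ⁿ.

H(n) = 1.03 × H(n-1), H(0) = 2000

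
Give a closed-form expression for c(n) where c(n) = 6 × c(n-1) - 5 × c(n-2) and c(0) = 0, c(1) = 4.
Recurrence: c(n) = 6 × c(n-1) - 5 × c(n-2), initial: c(0) = 0, c(1) = 4.
Characteristic equation: r² - 6r + 5 = 0, which factors as (r - 5)(r - 1) = 0, so r = 5, 1. General solution c(n) = A·5ⁿ + B·1ⁿ. From c(0) = 0: A + B = 0. From c(1) = 4: 5A + 1B = 4. Solving gives A = 1, B = -1.

c(n) = 5ⁿ - 1ⁿ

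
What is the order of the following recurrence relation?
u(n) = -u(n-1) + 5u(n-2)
The order is the largest lag k for which u(n-k) appears. Here the deepest term is u(n-2), so the order is 2.

Order 2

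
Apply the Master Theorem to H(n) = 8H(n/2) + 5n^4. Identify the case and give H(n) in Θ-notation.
Master Theorem template: H(n) = a·H(n/b) + f(n).
Here: a=8, b=2, f(n)=5n^4
Compute log_b(a) = log_2(8) = 3.
f(n) = 5n^4 = Ω(n^(3+ε)) with ε = 1, and the regularity condition holds (a·f(n/b) = (a/b^4)·f(n) with a/b^4 = 2^-1 < 1). Case 3: H(n) = Θ(f(n)) = Θ(n^4).

Case 3: H(n) = Θ(n^4)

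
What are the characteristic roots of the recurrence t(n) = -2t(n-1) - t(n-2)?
Substitute t(n) = rⁿ and divide through by rⁿ⁻²: r² + 2r + 1 = 0
Factor: (r + 1)² = 0, so r = -1 (double root).
General solution: t(n) = (A + Bn)·(-1)ⁿ

Characteristic: r² + 2r + 1 = 0, Roots: r = -1 (double root)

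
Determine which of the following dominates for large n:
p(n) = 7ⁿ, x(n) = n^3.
Comparing growth rates:
Growth-rate hierarchy: log n ≺ any polynomial ≺ any exponential cⁿ (c>1) ≺ n! ≺ nⁿ.
exponential base 7 dominates polynomial degree 3 asymptotically.

p(n) grows faster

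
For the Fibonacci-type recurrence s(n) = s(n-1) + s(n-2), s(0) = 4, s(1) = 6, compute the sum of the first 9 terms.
Computing the sequence terms: 4, 6, 10, 16, 26, 42, 68, 110, 178
Adding these values together:

460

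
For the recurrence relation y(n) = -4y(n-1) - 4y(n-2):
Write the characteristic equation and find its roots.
Substitute y(n) = rⁿ and divide through by rⁿ⁻²: r² + 4r + 4 = 0
Factor: (r + 2)² = 0, so r = -2 (double root).
General solution: y(n) = (A + Bn)·(-2)ⁿ

Characteristic: r² + 4r + 4 = 0, Roots: r = -2 (double root)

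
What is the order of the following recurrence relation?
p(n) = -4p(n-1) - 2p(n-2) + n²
The order is the largest lag k for which p(n-k) appears. Here the deepest term is p(n-2) (the n² term is non-homogeneous and does not affect the order), so the order is 2.

Order 2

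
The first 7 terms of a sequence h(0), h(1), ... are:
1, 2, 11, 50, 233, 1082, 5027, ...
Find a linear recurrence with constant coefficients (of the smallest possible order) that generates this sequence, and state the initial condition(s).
Look for the lowest-order linear relation among consecutive terms.
Observation: h(n) - 4·h(n-1) - (3)·h(n-2) = 0 holds for the shown terms, and no order-1 relation h(n) = α·h(n-1) + β fits.
Check at n=3: 4·11 + (3)·2 = 50. ✓

h(n) = 4h(n-1) + 3h(n-2), h(0) = 1, h(1) = 2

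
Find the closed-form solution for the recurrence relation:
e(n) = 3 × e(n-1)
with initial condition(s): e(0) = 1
Recurrence: e(n) = 3 × e(n-1), initial: e(0) = 1.
Each term is 3 times the previous, so this is geometric with ratio 3. After n steps: e(n) = e(0)·3ⁿ = 3ⁿ.

e(n) = 3ⁿ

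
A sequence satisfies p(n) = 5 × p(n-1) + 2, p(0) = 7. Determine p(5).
Computing step by step:
p(0) = 7
p(1) = 5 × 7 + 2 = 37
p(2) = 5 × 37 + 2 = 187
p(3) = 5 × 187 + 2 = 937
p(4) = 5 × 937 + 2 = 4687
p(5) = 5 × 4687 + 2 = 23437

23437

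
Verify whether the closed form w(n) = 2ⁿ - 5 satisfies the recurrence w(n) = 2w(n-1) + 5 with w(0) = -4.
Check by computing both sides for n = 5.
From the recurrence with w(0) = -4:
  w(0) = -4, w(1) = -3, w(2) = -1, w(3) = 3, w(4) = 11, w(5) = 27
  so the recurrence gives w(5) = 27.
From the proposed closed form w(n) = 2ⁿ - 5:
  w(5) = 27.
Both sides give 27 at n = 5, and the initial condition(s) match, so the closed form is consistent.

Yes, the closed form is correct.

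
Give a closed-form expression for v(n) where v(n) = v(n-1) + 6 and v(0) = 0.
Recurrence: v(n) = v(n-1) + 6, initial: v(0) = 0.
Each step adds 6, so v(n) = v(0) + 6n = 6n.

v(n) = 6n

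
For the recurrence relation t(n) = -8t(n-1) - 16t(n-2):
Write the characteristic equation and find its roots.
Substitute t(n) = rⁿ and divide through by rⁿ⁻²: r² + 8r + 16 = 0
Factor: (r + 4)² = 0, so r = -4 (double root).
General solution: t(n) = (A + Bn)·(-4)ⁿ

Characteristic: r² + 8r + 16 = 0, Roots: r = -4 (double root)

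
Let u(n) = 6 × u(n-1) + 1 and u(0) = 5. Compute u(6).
Computing step by step:
u(0) = 5
u(1) = 6 × 5 + 1 = 31
u(2) = 6 × 31 + 1 = 187
u(3) = 6 × 187 + 1 = 1123
u(4) = 6 × 1123 + 1 = 6739
u(5) = 6 × 6739 + 1 = 40435
u(6) = 6 × 40435 + 1 = 242611

242611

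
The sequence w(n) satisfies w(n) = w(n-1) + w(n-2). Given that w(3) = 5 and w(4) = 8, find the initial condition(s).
Work backwards using w(k) = w(k+2) - w(k+1):
w(2) = w(4) - w(3) = 8 - 5 = 3
w(1) = w(3) - w(2) = 5 - 3 = 2
w(0) = w(2) - w(1) = 3 - 2 = 1

w(0) = 1, w(1) = 2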